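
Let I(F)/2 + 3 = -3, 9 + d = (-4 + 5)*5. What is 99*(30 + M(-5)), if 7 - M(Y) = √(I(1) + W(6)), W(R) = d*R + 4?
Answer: 3663 - 396*I*√2 ≈ 3663.0 - 560.03*I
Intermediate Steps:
d = -4 (d = -9 + (-4 + 5)*5 = -9 + 1*5 = -9 + 5 = -4)
W(R) = 4 - 4*R (W(R) = -4*R + 4 = 4 - 4*R)
I(F) = -12 (I(F) = -6 + 2*(-3) = -6 - 6 = -12)
M(Y) = 7 - 4*I*√2 (M(Y) = 7 - √(-12 + (4 - 4*6)) = 7 - √(-12 + (4 - 24)) = 7 - √(-12 - 20) = 7 - √(-32) = 7 - 4*I*√2)
99*(30 + M(-5)) = 99*(30 + (7 - 4*I*√2)) = 99*(37 - 4*I*√2) = 3663 - 396*I*√2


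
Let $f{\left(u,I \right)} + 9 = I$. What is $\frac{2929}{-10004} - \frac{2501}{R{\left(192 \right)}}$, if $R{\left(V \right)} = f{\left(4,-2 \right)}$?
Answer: $\frac{24987785}{110044} \approx 227.07$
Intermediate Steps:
$f{\left(u,I \right)} = -9 + I$
$R{\left(V \right)} = -11$ ($R{\left(V \right)} = -9 - 2 = -11$)
$\frac{2929}{-10004} - \frac{2501}{R{\left(192 \right)}} = \frac{2929}{-10004} - \frac{2501}{-11} = 2929 \left(- \frac{1}{10004}\right) - - \frac{2501}{11} = - \frac{2929}{10004} + \frac{2501}{11} = \frac{24987785}{110044}$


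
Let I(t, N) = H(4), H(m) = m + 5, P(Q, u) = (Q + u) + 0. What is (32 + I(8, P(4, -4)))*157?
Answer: 6437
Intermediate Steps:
P(Q, u) = Q + u
H(m) = 5 + m
I(t, N) = 9 (I(t, N) = 5 + 4 = 9)
(32 + I(8, P(4, -4)))*157 = (32 + 9)*157 = 41*157 = 6437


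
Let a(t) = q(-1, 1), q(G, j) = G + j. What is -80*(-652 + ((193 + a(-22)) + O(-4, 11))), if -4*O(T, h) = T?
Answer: 36640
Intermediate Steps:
O(T, h) = -T/4
a(t) = 0 (a(t) = -1 + 1 = 0)
-80*(-652 + ((193 + a(-22)) + O(-4, 11))) = -80*(-652 + ((193 + 0) - ¼*(-4))) = -80*(-652 + (193 + 1)) = -80*(-652 + 194) = -80*(-458) = 36640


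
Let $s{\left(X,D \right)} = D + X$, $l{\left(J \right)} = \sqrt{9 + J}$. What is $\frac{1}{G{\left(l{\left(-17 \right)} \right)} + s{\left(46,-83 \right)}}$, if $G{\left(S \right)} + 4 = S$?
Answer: $- \frac{41}{1689} - \frac{2 i \sqrt{2}}{1689} \approx -0.024275 - 0.0016746 i$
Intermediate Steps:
$G{\left(S \right)} = -4 + S$
$\frac{1}{G{\left(l{\left(-17 \right)} \right)} + s{\left(46,-83 \right)}} = \frac{1}{\left(-4 + \sqrt{9 - 17}\right) + \left(-83 + 46\right)} = \frac{1}{\left(-4 + \sqrt{-8}\right) - 37} = \frac{1}{\left(-4 + 2 i \sqrt{2}\right) - 37} = \frac{1}{-41 + 2 i \sqrt{2}}$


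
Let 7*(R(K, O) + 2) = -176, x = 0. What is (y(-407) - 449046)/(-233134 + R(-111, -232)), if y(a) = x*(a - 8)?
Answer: 1571661/816064 ≈ 1.9259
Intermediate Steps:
R(K, O) = -190/7 (R(K, O) = -2 + (⅐)*(-176) = -2 - 176/7 = -190/7)
y(a) = 0 (y(a) = 0*(a - 8) = 0*(-8 + a) = 0)
(y(-407) - 449046)/(-233134 + R(-111, -232)) = (0 - 449046)/(-233134 - 190/7) = -449046/(-1632128/7) = -449046*(-7/1632128) = 1571661/816064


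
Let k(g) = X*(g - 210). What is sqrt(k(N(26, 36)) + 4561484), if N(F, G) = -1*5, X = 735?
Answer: sqrt(4403459) ≈ 2098.4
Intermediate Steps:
N(F, G) = -5
k(g) = -154350 + 735*g (k(g) = 735*(g - 210) = 735*(-210 + g) = -154350 + 735*g)
sqrt(k(N(26, 36)) + 4561484) = sqrt((-154350 + 735*(-5)) + 4561484) = sqrt((-154350 - 3675) + 4561484) = sqrt(-158025 + 4561484) = sqrt(4403459)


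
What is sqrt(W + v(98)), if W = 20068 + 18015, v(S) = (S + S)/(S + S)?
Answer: 2*sqrt(9521) ≈ 195.15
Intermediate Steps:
v(S) = 1 (v(S) = (2*S)/((2*S)) = (2*S)*(1/(2*S)) = 1)
W = 38083
sqrt(W + v(98)) = sqrt(38083 + 1) = sqrt(38084) = 2*sqrt(9521)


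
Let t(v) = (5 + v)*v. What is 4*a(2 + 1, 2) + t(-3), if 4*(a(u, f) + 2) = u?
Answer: -11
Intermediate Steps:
t(v) = v*(5 + v)
a(u, f) = -2 + u/4
4*a(2 + 1, 2) + t(-3) = 4*(-2 + (2 + 1)/4) - 3*(5 - 3) = 4*(-2 + (¼)*3) - 3*2 = 4*(-2 + ¾) - 6 = 4*(-5/4) - 6 = -5 - 6 = -11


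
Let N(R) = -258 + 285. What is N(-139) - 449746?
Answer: -449719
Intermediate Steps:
N(R) = 27
N(-139) - 449746 = 27 - 449746 = -449719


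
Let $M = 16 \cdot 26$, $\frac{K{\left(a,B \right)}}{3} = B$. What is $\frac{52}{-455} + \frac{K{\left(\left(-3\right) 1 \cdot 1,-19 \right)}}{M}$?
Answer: $- \frac{3659}{14560} \approx -0.25131$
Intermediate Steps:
$K{\left(a,B \right)} = 3 B$
$M = 416$
$\frac{52}{-455} + \frac{K{\left(\left(-3\right) 1 \cdot 1,-19 \right)}}{M} = \frac{52}{-455} + \frac{3 \left(-19\right)}{416} = 52 \left(- \frac{1}{455}\right) - \frac{57}{416} = - \frac{4}{35} - \frac{57}{416} = - \frac{3659}{14560}$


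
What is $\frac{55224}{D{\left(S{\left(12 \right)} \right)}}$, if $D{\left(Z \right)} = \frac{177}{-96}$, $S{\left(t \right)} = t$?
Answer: $-29952$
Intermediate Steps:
$D{\left(Z \right)} = - \frac{59}{32}$ ($D{\left(Z \right)} = 177 \left(- \frac{1}{96}\right) = - \frac{59}{32}$)
$\frac{55224}{D{\left(S{\left(12 \right)} \right)}} = \frac{55224}{- \frac{59}{32}} = 55224 \left(- \frac{32}{59}\right) = -29952$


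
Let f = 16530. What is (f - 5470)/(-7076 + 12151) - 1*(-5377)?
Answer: 779981/145 ≈ 5379.2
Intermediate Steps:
(f - 5470)/(-7076 + 12151) - 1*(-5377) = (16530 - 5470)/(-7076 + 12151) - 1*(-5377) = 11060/5075 + 5377 = 11060*(1/5075) + 5377 = 316/145 + 5377 = 779981/145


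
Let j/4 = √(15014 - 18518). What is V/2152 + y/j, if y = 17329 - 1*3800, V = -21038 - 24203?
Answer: -45241/2152 - 13529*I*√219/3504 ≈ -21.023 - 57.138*I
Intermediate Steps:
V = -45241
j = 16*I*√219 (j = 4*√(15014 - 18518) = 4*√(-3504) = 4*(4*I*√219) = 16*I*√219 ≈ 236.78*I)
y = 13529 (y = 17329 - 3800 = 13529)
V/2152 + y/j = -45241/2152 + 13529/((16*I*√219)) = -45241*1/2152 + 13529*(-I*√219/3504) = -45241/2152 - 13529*I*√219/3504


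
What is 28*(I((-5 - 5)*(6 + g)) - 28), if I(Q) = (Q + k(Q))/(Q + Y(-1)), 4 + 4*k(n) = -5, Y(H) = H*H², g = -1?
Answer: -38521/51 ≈ -755.31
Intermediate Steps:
Y(H) = H³
k(n) = -9/4 (k(n) = -1 + (¼)*(-5) = -1 - 5/4 = -9/4)
I(Q) = (-9/4 + Q)/(-1 + Q) (I(Q) = (Q - 9/4)/(Q + (-1)³) = (-9/4 + Q)/(Q - 1) = (-9/4 + Q)/(-1 + Q))
28*(I((-5 - 5)*(6 + g)) - 28) = 28*((-9/4 + (-5 - 5)*(6 - 1))/(-1 + (-5 - 5)*(6 - 1)) - 28) = 28*((-9/4 - 10*5)/(-1 - 10*5) - 28) = 28*((-9/4 - 50)/(-1 - 50) - 28) = 28*(-209/4/(-51) - 28) = 28*(-1/51*(-209/4) - 28) = 28*(209/204 - 28) = 28*(-5503/204) = -38521/51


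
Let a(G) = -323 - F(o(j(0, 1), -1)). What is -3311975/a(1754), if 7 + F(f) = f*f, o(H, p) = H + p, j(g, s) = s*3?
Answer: 662395/64 ≈ 10350.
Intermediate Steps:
j(g, s) = 3*s
F(f) = -7 + f² (F(f) = -7 + f*f = -7 + f²)
a(G) = -320 (a(G) = -323 - (-7 + (3*1 - 1)²) = -323 - (-7 + (3 - 1)²) = -323 - (-7 + 2²) = -323 - (-7 + 4) = -323 - 1*(-3) = -323 + 3 = -320)
-3311975/a(1754) = -3311975/(-320) = -3311975*(-1/320) = 662395/64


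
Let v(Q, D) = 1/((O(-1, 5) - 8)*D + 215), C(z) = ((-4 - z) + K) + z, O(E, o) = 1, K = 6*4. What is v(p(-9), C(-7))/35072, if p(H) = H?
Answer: 1/2630400 ≈ 3.8017e-7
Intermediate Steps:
K = 24
C(z) = 20 (C(z) = ((-4 - z) + 24) + z = (20 - z) + z = 20)
v(Q, D) = 1/(215 - 7*D) (v(Q, D) = 1/((1 - 8)*D + 215) = 1/(-7*D + 215) = 1/(215 - 7*D))
v(p(-9), C(-7))/35072 = 1/((215 - 7*20)*35072) = (1/35072)/(215 - 140) = (1/35072)/75 = (1/75)*(1/35072) = 1/2630400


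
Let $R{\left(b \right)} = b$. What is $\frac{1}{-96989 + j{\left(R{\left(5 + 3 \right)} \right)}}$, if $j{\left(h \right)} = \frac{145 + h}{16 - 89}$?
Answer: $- \frac{73}{7080350} \approx -1.031 \cdot 10^{-5}$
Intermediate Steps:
$j{\left(h \right)} = - \frac{145}{73} - \frac{h}{73}$ ($j{\left(h \right)} = \frac{145 + h}{-73} = \left(145 + h\right) \left(- \frac{1}{73}\right) = - \frac{145}{73} - \frac{h}{73}$)
$\frac{1}{-96989 + j{\left(R{\left(5 + 3 \right)} \right)}} = \frac{1}{-96989 - \left(\frac{145}{73} + \frac{5 + 3}{73}\right)} = \frac{1}{-96989 - \frac{153}{73}} = \frac{1}{- \frac{7080350}{73}} = - \frac{73}{7080350}$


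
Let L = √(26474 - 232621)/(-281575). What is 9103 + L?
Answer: 9103 - I*√206147/281575 ≈ 9103.0 - 0.0016125*I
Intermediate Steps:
L = -I*√206147/281575 (L = √(-206147)*(-1/281575) = (I*√206147)*(-1/281575) = -I*√206147/281575 ≈ -0.0016125*I)
9103 + L = 9103 - I*√206147/281575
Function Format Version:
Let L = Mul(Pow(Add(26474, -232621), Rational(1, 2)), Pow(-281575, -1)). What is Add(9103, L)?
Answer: Add(9103, Mul(Rational(-1, 281575), I, Pow(206147, Rational(1, 2)))) ≈ Add(9103.0, Mul(-0.0016125, I))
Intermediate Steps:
L = Mul(Rational(-1, 281575), I, Pow(206147, Rational(1, 2))) (L = Mul(Pow(-206147, Rational(1, 2)), Rational(-1, 281575)) = Mul(Mul(I, Pow(206147, Rational(1, 2))), Rational(-1, 281575)) = Mul(Rational(-1, 281575), I, Pow(206147, Rational(1, 2))) ≈ Mul(-0.0016125, I))
Add(9103, L) = Add(9103, Mul(Rational(-1, 281575), I, Pow(206147, Rational(1, 2))))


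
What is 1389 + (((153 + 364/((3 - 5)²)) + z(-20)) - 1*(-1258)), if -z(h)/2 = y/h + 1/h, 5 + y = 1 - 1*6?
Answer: 28901/10 ≈ 2890.1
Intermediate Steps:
y = -10 (y = -5 + (1 - 1*6) = -5 + (1 - 6) = -5 - 5 = -10)
z(h) = 18/h (z(h) = -2*(-10/h + 1/h) = -(-18)/h = 18/h)
1389 + (((153 + 364/((3 - 5)²)) + z(-20)) - 1*(-1258)) = 1389 + (((153 + 364/((3 - 5)²)) + 18/(-20)) - 1*(-1258)) = 1389 + (((153 + 364/((-2)²)) + 18*(-1/20)) + 1258) = 1389 + (((153 + 364/4) - 9/10) + 1258) = 1389 + (((153 + 364*(¼)) - 9/10) + 1258) = 1389 + (((153 + 91) - 9/10) + 1258) = 1389 + ((244 - 9/10) + 1258) = 1389 + (2431/10 + 1258) = 1389 + 15011/10 = 28901/10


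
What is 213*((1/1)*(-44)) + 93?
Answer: -9279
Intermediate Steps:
213*((1/1)*(-44)) + 93 = 213*((1*1)*(-44)) + 93 = 213*(1*(-44)) + 93 = 213*(-44) + 93 = -9372 + 93 = -9279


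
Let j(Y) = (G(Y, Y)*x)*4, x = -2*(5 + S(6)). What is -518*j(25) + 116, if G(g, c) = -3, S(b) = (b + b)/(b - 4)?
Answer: -136636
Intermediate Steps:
S(b) = 2*b/(-4 + b) (S(b) = (2*b)/(-4 + b) = 2*b/(-4 + b))
x = -22 (x = -2*(5 + 2*6/(-4 + 6)) = -2*(5 + 2*6/2) = -2*(5 + 2*6*(½)) = -2*(5 + 6) = -2*11 = -22)
j(Y) = 264 (j(Y) = -3*(-22)*4 = 66*4 = 264)
-518*j(25) + 116 = -518*264 + 116 = -136752 + 116 = -136636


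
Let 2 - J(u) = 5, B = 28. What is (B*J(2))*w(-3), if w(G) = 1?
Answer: -84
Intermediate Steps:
J(u) = -3 (J(u) = 2 - 1*5 = 2 - 5 = -3)
(B*J(2))*w(-3) = (28*(-3))*1 = -84*1 = -84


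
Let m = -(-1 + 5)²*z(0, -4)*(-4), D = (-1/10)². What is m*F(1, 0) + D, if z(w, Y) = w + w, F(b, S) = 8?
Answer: 1/100 ≈ 0.010000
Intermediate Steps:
z(w, Y) = 2*w
D = 1/100 (D = (-1*⅒)² = (-⅒)² = 1/100 ≈ 0.010000)
m = 0 (m = -(-1 + 5)²*(2*0)*(-4) = -4²*0*(-4) = -16*0*(-4) = -0*(-4) = -1*0 = 0)
m*F(1, 0) + D = 0*8 + 1/100 = 0 + 1/100 = 1/100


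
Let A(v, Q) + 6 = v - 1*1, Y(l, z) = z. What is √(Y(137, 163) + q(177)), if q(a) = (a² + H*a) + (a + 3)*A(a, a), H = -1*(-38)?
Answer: √68818 ≈ 262.33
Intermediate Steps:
A(v, Q) = -7 + v (A(v, Q) = -6 + (v - 1*1) = -6 + (v - 1) = -6 + (-1 + v) = -7 + v)
H = 38
q(a) = a² + 38*a + (-7 + a)*(3 + a) (q(a) = (a² + 38*a) + (a + 3)*(-7 + a) = (a² + 38*a) + (3 + a)*(-7 + a) = (a² + 38*a) + (-7 + a)*(3 + a) = a² + 38*a + (-7 + a)*(3 + a))
√(Y(137, 163) + q(177)) = √(163 + (-21 + 2*177² + 34*177)) = √(163 + (-21 + 2*31329 + 6018)) = √(163 + (-21 + 62658 + 6018)) = √(163 + 68655) = √68818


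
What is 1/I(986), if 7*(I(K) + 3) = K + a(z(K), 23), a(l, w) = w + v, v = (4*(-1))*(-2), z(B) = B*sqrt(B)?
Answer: 7/996 ≈ 0.0070281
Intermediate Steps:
z(B) = B**(3/2)
v = 8 (v = -4*(-2) = 8)
a(l, w) = 8 + w (a(l, w) = w + 8 = 8 + w)
I(K) = 10/7 + K/7 (I(K) = -3 + (K + (8 + 23))/7 = -3 + (K + 31)/7 = -3 + (31 + K)/7 = -3 + (31/7 + K/7) = 10/7 + K/7)
1/I(986) = 1/(10/7 + (1/7)*986) = 1/(10/7 + 986/7) = 1/(996/7) = 7/996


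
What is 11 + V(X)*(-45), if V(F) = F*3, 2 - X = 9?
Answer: 956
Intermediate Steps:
X = -7 (X = 2 - 1*9 = 2 - 9 = -7)
V(F) = 3*F
11 + V(X)*(-45) = 11 + (3*(-7))*(-45) = 11 - 21*(-45) = 11 + 945 = 956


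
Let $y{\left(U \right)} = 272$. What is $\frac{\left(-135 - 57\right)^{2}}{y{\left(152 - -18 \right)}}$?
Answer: $\frac{2304}{17} \approx 135.53$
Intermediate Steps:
$\frac{\left(-135 - 57\right)^{2}}{y{\left(152 - -18 \right)}} = \frac{\left(-135 - 57\right)^{2}}{272} = \left(-192\right)^{2} \cdot \frac{1}{272} = 36864 \cdot \frac{1}{272} = \frac{2304}{17}$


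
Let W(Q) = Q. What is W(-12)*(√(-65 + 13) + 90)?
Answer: -1080 - 24*I*√13 ≈ -1080.0 - 86.533*I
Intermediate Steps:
W(-12)*(√(-65 + 13) + 90) = -12*(√(-65 + 13) + 90) = -12*(√(-52) + 90) = -12*(2*I*√13 + 90) = -12*(90 + 2*I*√13) = -1080 - 24*I*√13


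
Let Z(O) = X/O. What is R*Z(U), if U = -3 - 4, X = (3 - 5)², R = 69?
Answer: -276/7 ≈ -39.429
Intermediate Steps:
X = 4 (X = (-2)² = 4)
U = -7
Z(O) = 4/O
R*Z(U) = 69*(4/(-7)) = 69*(4*(-⅐)) = 69*(-4/7) = -276/7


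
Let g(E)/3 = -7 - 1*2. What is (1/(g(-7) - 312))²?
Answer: 1/114921 ≈ 8.7016e-6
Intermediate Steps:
g(E) = -27 (g(E) = 3*(-7 - 1*2) = 3*(-7 - 2) = 3*(-9) = -27)
(1/(g(-7) - 312))² = (1/(-27 - 312))² = (1/(-339))² = (-1/339)² = 1/114921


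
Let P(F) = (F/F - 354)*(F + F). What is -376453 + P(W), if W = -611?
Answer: 54913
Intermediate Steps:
P(F) = -706*F (P(F) = (1 - 354)*(2*F) = -706*F)
-376453 + P(W) = -376453 - 706*(-611) = -376453 + 431366 = 54913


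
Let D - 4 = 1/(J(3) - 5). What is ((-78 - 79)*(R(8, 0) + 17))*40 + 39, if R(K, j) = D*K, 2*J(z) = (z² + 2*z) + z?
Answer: -320241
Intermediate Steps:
J(z) = z²/2 + 3*z/2 (J(z) = ((z² + 2*z) + z)/2 = (z² + 3*z)/2 = z²/2 + 3*z/2)
D = 17/4 (D = 4 + 1/((½)*3*(3 + 3) - 5) = 4 + 1/((½)*3*6 - 5) = 4 + 1/(9 - 5) = 4 + 1/4 = 4 + ¼ = 17/4 ≈ 4.2500)
R(K, j) = 17*K/4
((-78 - 79)*(R(8, 0) + 17))*40 + 39 = ((-78 - 79)*((17/4)*8 + 17))*40 + 39 = -157*(34 + 17)*40 + 39 = -157*51*40 + 39 = -8007*40 + 39 = -320280 + 39 = -320241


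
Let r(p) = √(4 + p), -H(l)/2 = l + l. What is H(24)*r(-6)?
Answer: -96*I*√2 ≈ -135.76*I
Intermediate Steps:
H(l) = -4*l (H(l) = -2*(l + l) = -4*l)
H(24)*r(-6) = (-4*24)*√(4 - 6) = -96*I*√2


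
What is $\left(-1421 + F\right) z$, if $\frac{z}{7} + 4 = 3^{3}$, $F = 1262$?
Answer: $-25599$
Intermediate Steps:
$z = 161$ ($z = -28 + 7 \cdot 3^{3} = -28 + 7 \cdot 27 = -28 + 189 = 161$)
$\left(-1421 + F\right) z = \left(-1421 + 1262\right) 161 = \left(-159\right) 161 = -25599$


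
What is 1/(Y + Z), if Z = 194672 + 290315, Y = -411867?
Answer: 1/73120 ≈ 1.3676e-5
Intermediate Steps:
Z = 484987
1/(Y + Z) = 1/(-411867 + 484987) = 1/73120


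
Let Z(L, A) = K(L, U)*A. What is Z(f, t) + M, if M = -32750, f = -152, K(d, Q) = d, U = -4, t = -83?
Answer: -20134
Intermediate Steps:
Z(L, A) = A*L (Z(L, A) = L*A = A*L)
Z(f, t) + M = -83*(-152) - 32750 = 12616 - 32750 = -20134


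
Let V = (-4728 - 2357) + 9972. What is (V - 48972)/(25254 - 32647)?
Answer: 46085/7393 ≈ 6.2336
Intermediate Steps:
V = 2887 (V = -7085 + 9972 = 2887)
(V - 48972)/(25254 - 32647) = (2887 - 48972)/(25254 - 32647) = -46085/(-7393) = -46085*(-1/7393) = 46085/7393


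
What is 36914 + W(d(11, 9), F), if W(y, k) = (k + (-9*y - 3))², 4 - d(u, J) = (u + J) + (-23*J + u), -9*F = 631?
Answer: 235186678/81 ≈ 2.9035e+6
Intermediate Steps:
F = -631/9 (F = -⅑*631 = -631/9 ≈ -70.111)
d(u, J) = 4 - 2*u + 22*J (d(u, J) = 4 - ((u + J) + (-23*J + u)) = 4 - ((J + u) + (u - 23*J)) = 4 - (-22*J + 2*u) = 4 + (-2*u + 22*J) = 4 - 2*u + 22*J)
W(y, k) = (-3 + k - 9*y)² (W(y, k) = (k + (-3 - 9*y))² = (-3 + k - 9*y)²)
36914 + W(d(11, 9), F) = 36914 + (3 - 1*(-631/9) + 9*(4 - 2*11 + 22*9))² = 36914 + (3 + 631/9 + 9*(4 - 22 + 198))² = 36914 + (3 + 631/9 + 9*180)² = 36914 + (3 + 631/9 + 1620)² = 36914 + (15238/9)² = 36914 + 232196644/81 = 235186678/81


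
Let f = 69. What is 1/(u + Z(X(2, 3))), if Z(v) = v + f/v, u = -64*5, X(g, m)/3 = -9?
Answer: -9/3146 ≈ -0.0028608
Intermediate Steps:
X(g, m) = -27 (X(g, m) = 3*(-9) = -27)
u = -320
Z(v) = v + 69/v
1/(u + Z(X(2, 3))) = 1/(-320 + (-27 + 69/(-27))) = 1/(-320 + (-27 + 69*(-1/27))) = 1/(-320 + (-27 - 23/9)) = 1/(-320 - 266/9) = 1/(-3146/9) = -9/3146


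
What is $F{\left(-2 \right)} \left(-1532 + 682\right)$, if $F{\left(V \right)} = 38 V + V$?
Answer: $66300$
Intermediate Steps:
$F{\left(V \right)} = 39 V$
$F{\left(-2 \right)} \left(-1532 + 682\right) = 39 \left(-2\right) \left(-1532 + 682\right) = \left(-78\right) \left(-850\right) = 66300$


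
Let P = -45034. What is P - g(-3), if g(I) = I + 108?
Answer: -45139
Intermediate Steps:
g(I) = 108 + I
P - g(-3) = -45034 - (108 - 3) = -45034 - 1*105 = -45034 - 105 = -45139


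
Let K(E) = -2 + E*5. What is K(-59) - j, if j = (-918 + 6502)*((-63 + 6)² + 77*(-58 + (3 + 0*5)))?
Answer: 5505527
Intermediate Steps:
K(E) = -2 + 5*E
j = -5505824 (j = 5584*((-57)² + 77*(-58 + (3 + 0))) = 5584*(3249 + 77*(-58 + 3)) = 5584*(3249 + 77*(-55)) = 5584*(3249 - 4235) = 5584*(-986) = -5505824)
K(-59) - j = (-2 + 5*(-59)) - 1*(-5505824) = (-2 - 295) + 5505824 = -297 + 5505824 = 5505527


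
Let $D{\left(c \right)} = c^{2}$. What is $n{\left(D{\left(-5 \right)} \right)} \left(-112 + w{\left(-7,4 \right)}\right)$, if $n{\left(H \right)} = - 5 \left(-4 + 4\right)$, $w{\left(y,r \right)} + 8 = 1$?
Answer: $0$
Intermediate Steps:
$w{\left(y,r \right)} = -7$ ($w{\left(y,r \right)} = -8 + 1 = -7$)
$n{\left(H \right)} = 0$ ($n{\left(H \right)} = \left(-5\right) 0 = 0$)
$n{\left(D{\left(-5 \right)} \right)} \left(-112 + w{\left(-7,4 \right)}\right) = 0 \left(-112 - 7\right) = 0 \left(-119\right) = 0$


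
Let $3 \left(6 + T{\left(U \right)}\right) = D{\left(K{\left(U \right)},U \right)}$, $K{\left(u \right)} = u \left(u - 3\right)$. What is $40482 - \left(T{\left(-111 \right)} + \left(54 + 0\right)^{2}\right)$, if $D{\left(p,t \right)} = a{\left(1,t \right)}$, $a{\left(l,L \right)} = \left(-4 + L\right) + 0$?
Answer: $\frac{112831}{3} \approx 37610.0$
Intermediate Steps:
$a{\left(l,L \right)} = -4 + L$
$K{\left(u \right)} = u \left(-3 + u\right)$
$D{\left(p,t \right)} = -4 + t$
$T{\left(U \right)} = - \frac{22}{3} + \frac{U}{3}$ ($T{\left(U \right)} = -6 + \frac{-4 + U}{3} = -6 + \left(- \frac{4}{3} + \frac{U}{3}\right) = - \frac{22}{3} + \frac{U}{3}$)
$40482 - \left(T{\left(-111 \right)} + \left(54 + 0\right)^{2}\right) = 40482 - \left(\left(- \frac{22}{3} + \frac{1}{3} \left(-111\right)\right) + \left(54 + 0\right)^{2}\right) = 40482 - \left(\left(- \frac{22}{3} - 37\right) + 54^{2}\right) = 40482 - \left(- \frac{133}{3} + 2916\right) = 40482 - \frac{8615}{3} = \frac{112831}{3}$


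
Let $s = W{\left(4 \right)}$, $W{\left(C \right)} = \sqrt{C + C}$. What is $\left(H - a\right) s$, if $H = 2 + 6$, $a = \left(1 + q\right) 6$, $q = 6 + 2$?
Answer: $- 92 \sqrt{2} \approx -130.11$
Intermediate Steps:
$q = 8$
$a = 54$ ($a = \left(1 + 8\right) 6 = 9 \cdot 6 = 54$)
$H = 8$
$W{\left(C \right)} = \sqrt{2} \sqrt{C}$ ($W{\left(C \right)} = \sqrt{2 C} = \sqrt{2} \sqrt{C}$)
$s = 2 \sqrt{2}$ ($s = \sqrt{2} \sqrt{4} = \sqrt{2} \cdot 2 = 2 \sqrt{2} \approx 2.8284$)
$\left(H - a\right) s = \left(8 - 54\right) 2 \sqrt{2} = - 46 \cdot 2 \sqrt{2} = - 92 \sqrt{2}$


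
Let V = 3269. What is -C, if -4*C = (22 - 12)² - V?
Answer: -3169/4 ≈ -792.25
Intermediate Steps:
C = 3169/4 (C = -((22 - 12)² - 1*3269)/4 = -(10² - 3269)/4 = -(100 - 3269)/4 = -¼*(-3169) = 3169/4 ≈ 792.25)
-C = -1*3169/4 = -3169/4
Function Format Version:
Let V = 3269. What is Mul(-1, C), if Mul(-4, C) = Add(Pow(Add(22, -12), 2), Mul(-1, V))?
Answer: Rational(-3169, 4) ≈ -792.25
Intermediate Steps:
C = Rational(3169, 4) (C = Mul(Rational(-1, 4), Add(Pow(Add(22, -12), 2), Mul(-1, 3269))) = Mul(Rational(-1, 4), Add(Pow(10, 2), -3269)) = Mul(Rational(-1, 4), Add(100, -3269)) = Mul(Rational(-1, 4), -3169) = Rational(3169, 4) ≈ 792.25)
Mul(-1, C) = Mul(-1, Rational(3169, 4)) = Rational(-3169, 4)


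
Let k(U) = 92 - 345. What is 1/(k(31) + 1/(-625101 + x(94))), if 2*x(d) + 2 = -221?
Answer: -1250425/316357527 ≈ -0.0039526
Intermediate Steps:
k(U) = -253
x(d) = -223/2 (x(d) = -1 + (1/2)*(-221) = -1 - 221/2 = -223/2)
1/(k(31) + 1/(-625101 + x(94))) = 1/(-253 + 1/(-625101 - 223/2)) = 1/(-253 + 1/(-1250425/2)) = 1/(-253 - 2/1250425) = 1/(-316357527/1250425) = -1250425/316357527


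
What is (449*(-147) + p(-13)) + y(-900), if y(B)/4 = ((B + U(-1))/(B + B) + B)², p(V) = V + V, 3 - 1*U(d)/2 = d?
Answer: 160501701604/50625 ≈ 3.1704e+6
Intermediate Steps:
U(d) = 6 - 2*d
p(V) = 2*V
y(B) = 4*(B + (8 + B)/(2*B))² (y(B) = 4*((B + (6 - 2*(-1)))/(B + B) + B)² = 4*((B + (6 + 2))/((2*B)) + B)² = 4*((B + 8)*(1/(2*B)) + B)² = 4*((8 + B)*(1/(2*B)) + B)² = 4*((8 + B)/(2*B) + B)² = 4*(B + (8 + B)/(2*B))²)
(449*(-147) + p(-13)) + y(-900) = (449*(-147) + 2*(-13)) + (8 - 900 + 2*(-900)²)²/(-900)² = (-66003 - 26) + (8 - 900 + 2*810000)²/810000 = -66029 + (8 - 900 + 1620000)²/810000 = -66029 + (1/810000)*1619108² = -66029 + (1/810000)*2621510715664 = -66029 + 163844419729/50625 = 160501701604/50625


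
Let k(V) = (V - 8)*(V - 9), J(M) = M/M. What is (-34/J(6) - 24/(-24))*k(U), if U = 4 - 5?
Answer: -2970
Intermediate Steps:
J(M) = 1
U = -1
k(V) = (-9 + V)*(-8 + V) (k(V) = (-8 + V)*(-9 + V) = (-9 + V)*(-8 + V))
(-34/J(6) - 24/(-24))*k(U) = (-34/1 - 24/(-24))*(72 + (-1)² - 17*(-1)) = (-34*1 - 24*(-1/24))*(72 + 1 + 17) = (-34 + 1)*90 = -33*90 = -2970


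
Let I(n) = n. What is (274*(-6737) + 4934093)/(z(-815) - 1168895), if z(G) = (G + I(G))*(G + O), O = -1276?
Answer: 617631/447887 ≈ 1.3790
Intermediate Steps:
z(G) = 2*G*(-1276 + G) (z(G) = (G + G)*(G - 1276) = (2*G)*(-1276 + G) = 2*G*(-1276 + G))
(274*(-6737) + 4934093)/(z(-815) - 1168895) = (274*(-6737) + 4934093)/(2*(-815)*(-1276 - 815) - 1168895) = (-1845938 + 4934093)/(2*(-815)*(-2091) - 1168895) = 3088155/(3408330 - 1168895) = 3088155/2239435 = 3088155*(1/2239435) = 617631/447887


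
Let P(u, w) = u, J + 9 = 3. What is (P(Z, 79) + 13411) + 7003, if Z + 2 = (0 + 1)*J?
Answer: 20406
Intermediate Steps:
J = -6 (J = -9 + 3 = -6)
Z = -8 (Z = -2 + (0 + 1)*(-6) = -2 + 1*(-6) = -2 - 6 = -8)
(P(Z, 79) + 13411) + 7003 = (-8 + 13411) + 7003 = 13403 + 7003 = 20406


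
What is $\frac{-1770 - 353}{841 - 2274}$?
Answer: $\frac{2123}{1433} \approx 1.4815$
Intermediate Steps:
$\frac{-1770 - 353}{841 - 2274} = - \frac{2123}{-1433} = \left(-2123\right) \left(- \frac{1}{1433}\right) = \frac{2123}{1433}$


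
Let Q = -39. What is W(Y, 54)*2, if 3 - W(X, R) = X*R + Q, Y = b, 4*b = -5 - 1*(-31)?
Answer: -618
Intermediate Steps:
b = 13/2 (b = (-5 - 1*(-31))/4 = (-5 + 31)/4 = (¼)*26 = 13/2 ≈ 6.5000)
Y = 13/2 ≈ 6.5000
W(X, R) = 42 - R*X (W(X, R) = 3 - (X*R - 39) = 3 - (R*X - 39) = 3 - (-39 + R*X) = 3 + (39 - R*X) = 42 - R*X)
W(Y, 54)*2 = (42 - 1*54*13/2)*2 = (42 - 351)*2 = -309*2 = -618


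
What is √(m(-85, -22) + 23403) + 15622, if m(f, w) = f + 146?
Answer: 15622 + 2*√5866 ≈ 15775.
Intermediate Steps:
m(f, w) = 146 + f
√(m(-85, -22) + 23403) + 15622 = √((146 - 85) + 23403) + 15622 = √(61 + 23403) + 15622 = √23464 + 15622 = 2*√5866 + 15622 = 15622 + 2*√5866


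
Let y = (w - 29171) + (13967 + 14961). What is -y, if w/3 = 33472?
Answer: -100173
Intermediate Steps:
w = 100416 (w = 3*33472 = 100416)
y = 100173 (y = (100416 - 29171) + (13967 + 14961) = 71245 + 28928 = 100173)
-y = -1*100173 = -100173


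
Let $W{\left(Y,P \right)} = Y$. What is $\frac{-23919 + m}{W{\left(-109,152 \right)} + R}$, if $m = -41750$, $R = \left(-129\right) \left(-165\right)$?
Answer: $- \frac{65669}{21176} \approx -3.1011$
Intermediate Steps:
$R = 21285$
$\frac{-23919 + m}{W{\left(-109,152 \right)} + R} = \frac{-23919 - 41750}{-109 + 21285} = - \frac{65669}{21176}$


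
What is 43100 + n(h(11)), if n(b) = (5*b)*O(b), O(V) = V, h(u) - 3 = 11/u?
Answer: 43180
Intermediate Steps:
h(u) = 3 + 11/u
n(b) = 5*b**2 (n(b) = (5*b)*b = 5*b**2)
43100 + n(h(11)) = 43100 + 5*(3 + 11/11)**2 = 43100 + 5*(3 + 11*(1/11))**2 = 43100 + 5*(3 + 1)**2 = 43100 + 5*4**2 = 43100 + 5*16 = 43100 + 80 = 43180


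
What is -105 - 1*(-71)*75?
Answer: 5220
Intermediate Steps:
-105 - 1*(-71)*75 = -105 + 71*75 = -105 + 5325 = 5220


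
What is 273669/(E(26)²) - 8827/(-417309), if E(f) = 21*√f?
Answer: 4233546189/177217222 ≈ 23.889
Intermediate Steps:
273669/(E(26)²) - 8827/(-417309) = 273669/((21*√26)²) - 8827/(-417309) = 273669/11466 - 8827*(-1/417309) = 273669*(1/11466) + 8827/417309 = 91223/3822 + 8827/417309 = 4233546189/177217222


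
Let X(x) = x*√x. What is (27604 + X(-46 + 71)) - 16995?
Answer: 10734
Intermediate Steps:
X(x) = x^(3/2)
(27604 + X(-46 + 71)) - 16995 = (27604 + (-46 + 71)^(3/2)) - 16995 = (27604 + 25^(3/2)) - 16995 = (27604 + 125) - 16995 = 27729 - 16995 = 10734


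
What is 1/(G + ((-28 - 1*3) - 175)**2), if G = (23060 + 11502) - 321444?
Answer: -1/244446 ≈ -4.0909e-6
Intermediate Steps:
G = -286882 (G = 34562 - 321444 = -286882)
1/(G + ((-28 - 1*3) - 175)**2) = 1/(-286882 + ((-28 - 1*3) - 175)**2) = 1/(-286882 + ((-28 - 3) - 175)**2) = 1/(-286882 + (-31 - 175)**2) = 1/(-286882 + (-206)**2) = 1/(-286882 + 42436) = 1/(-244446) = -1/244446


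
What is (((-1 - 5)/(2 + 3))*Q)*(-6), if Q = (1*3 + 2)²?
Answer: 180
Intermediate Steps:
Q = 25 (Q = (3 + 2)² = 5² = 25)
(((-1 - 5)/(2 + 3))*Q)*(-6) = (((-1 - 5)/(2 + 3))*25)*(-6) = (-6/5*25)*(-6) = (-6*⅕*25)*(-6) = -6/5*25*(-6) = -30*(-6) = 180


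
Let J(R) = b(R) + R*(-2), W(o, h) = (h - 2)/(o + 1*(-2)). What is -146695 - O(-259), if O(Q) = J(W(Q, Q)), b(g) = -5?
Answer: -146688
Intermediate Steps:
W(o, h) = (-2 + h)/(-2 + o) (W(o, h) = (-2 + h)/(o - 2) = (-2 + h)/(-2 + o))
J(R) = -5 - 2*R (J(R) = -5 + R*(-2) = -5 - 2*R)
O(Q) = -7 (O(Q) = -5 - 2*(-2 + Q)/(-2 + Q) = -5 - 2*1 = -5 - 2 = -7)
-146695 - O(-259) = -146695 - 1*(-7) = -146695 + 7 = -146688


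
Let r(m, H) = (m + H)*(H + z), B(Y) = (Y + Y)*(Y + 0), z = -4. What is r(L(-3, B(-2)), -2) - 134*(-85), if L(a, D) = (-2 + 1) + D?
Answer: 11360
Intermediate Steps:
B(Y) = 2*Y² (B(Y) = (2*Y)*Y = 2*Y²)
L(a, D) = -1 + D
r(m, H) = (-4 + H)*(H + m) (r(m, H) = (m + H)*(H - 4) = (H + m)*(-4 + H) = (-4 + H)*(H + m))
r(L(-3, B(-2)), -2) - 134*(-85) = ((-2)² - 4*(-2) - 4*(-1 + 2*(-2)²) - 2*(-1 + 2*(-2)²)) - 134*(-85) = (4 + 8 - 4*(-1 + 2*4) - 2*(-1 + 2*4)) + 11390 = (4 + 8 - 4*(-1 + 8) - 2*(-1 + 8)) + 11390 = (4 + 8 - 4*7 - 2*7) + 11390 = (4 + 8 - 28 - 14) + 11390 = -30 + 11390 = 11360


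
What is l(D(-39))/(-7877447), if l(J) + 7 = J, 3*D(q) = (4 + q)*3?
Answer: 42/7877447 ≈ 5.3317e-6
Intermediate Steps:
D(q) = 4 + q (D(q) = ((4 + q)*3)/3 = (12 + 3*q)/3 = 4 + q)
l(J) = -7 + J
l(D(-39))/(-7877447) = (-7 + (4 - 39))/(-7877447) = (-7 - 35)*(-1/7877447) = -42*(-1/7877447) = 42/7877447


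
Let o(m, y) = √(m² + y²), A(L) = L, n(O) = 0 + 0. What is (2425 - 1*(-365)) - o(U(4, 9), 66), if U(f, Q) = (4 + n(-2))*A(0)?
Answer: 2724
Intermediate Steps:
n(O) = 0
U(f, Q) = 0 (U(f, Q) = (4 + 0)*0 = 4*0 = 0)
(2425 - 1*(-365)) - o(U(4, 9), 66) = (2425 - 1*(-365)) - √(0² + 66²) = (2425 + 365) - √(0 + 4356) = 2790 - √4356 = 2790 - 1*66 = 2790 - 66 = 2724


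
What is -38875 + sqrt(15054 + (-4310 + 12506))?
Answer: -38875 + 5*sqrt(930) ≈ -38723.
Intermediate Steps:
-38875 + sqrt(15054 + (-4310 + 12506)) = -38875 + sqrt(15054 + 8196) = -38875 + sqrt(23250) = -38875 + 5*sqrt(930)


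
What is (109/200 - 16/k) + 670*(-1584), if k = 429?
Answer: -91057780439/85800 ≈ -1.0613e+6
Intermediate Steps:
(109/200 - 16/k) + 670*(-1584) = (109/200 - 16/429) + 670*(-1584) = (109*(1/200) - 16*1/429) - 1061280 = (109/200 - 16/429) - 1061280 = 43561/85800 - 1061280 = -91057780439/85800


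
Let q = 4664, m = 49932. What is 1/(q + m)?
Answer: 1/54596 ≈ 1.8316e-5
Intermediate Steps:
1/(q + m) = 1/(4664 + 49932) = 1/54596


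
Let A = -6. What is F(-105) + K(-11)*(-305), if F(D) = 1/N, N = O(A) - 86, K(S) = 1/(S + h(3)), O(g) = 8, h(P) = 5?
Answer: 1982/39 ≈ 50.820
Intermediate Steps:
K(S) = 1/(5 + S) (K(S) = 1/(S + 5) = 1/(5 + S))
N = -78 (N = 8 - 86 = -78)
F(D) = -1/78 (F(D) = 1/(-78) = -1/78)
F(-105) + K(-11)*(-305) = -1/78 - 305/(5 - 11) = -1/78 - 305/(-6) = -1/78 - 1/6*(-305) = -1/78 + 305/6 = 1982/39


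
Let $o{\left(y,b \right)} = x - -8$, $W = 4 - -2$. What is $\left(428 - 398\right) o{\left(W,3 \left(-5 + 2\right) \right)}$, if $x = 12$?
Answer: $600$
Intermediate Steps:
$W = 6$ ($W = 4 + 2 = 6$)
$o{\left(y,b \right)} = 20$ ($o{\left(y,b \right)} = 12 - -8 = 12 + 8 = 20$)
$\left(428 - 398\right) o{\left(W,3 \left(-5 + 2\right) \right)} = \left(428 - 398\right) 20 = 30 \cdot 20 = 600$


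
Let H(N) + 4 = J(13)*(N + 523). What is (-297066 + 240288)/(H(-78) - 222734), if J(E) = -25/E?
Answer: 738114/2906719 ≈ 0.25393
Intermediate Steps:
H(N) = -13127/13 - 25*N/13 (H(N) = -4 + (-25/13)*(N + 523) = -4 + (-25*1/13)*(523 + N) = -4 - 25*(523 + N)/13 = -4 + (-13075/13 - 25*N/13) = -13127/13 - 25*N/13)
(-297066 + 240288)/(H(-78) - 222734) = (-297066 + 240288)/((-13127/13 - 25/13*(-78)) - 222734) = -56778/((-13127/13 + 150) - 222734) = -56778/(-11177/13 - 222734) = -56778/(-2906719/13) = -56778*(-13/2906719) = 738114/2906719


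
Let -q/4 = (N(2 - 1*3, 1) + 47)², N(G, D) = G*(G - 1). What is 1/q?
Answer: -1/9604 ≈ -0.00010412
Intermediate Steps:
N(G, D) = G*(-1 + G)
q = -9604 (q = -4*((2 - 1*3)*(-1 + (2 - 1*3)) + 47)² = -4*((2 - 3)*(-1 + (2 - 3)) + 47)² = -4*(-(-1 - 1) + 47)² = -4*(-1*(-2) + 47)² = -4*(2 + 47)² = -4*49² = -4*2401 = -9604)
1/q = 1/(-9604) = -1/9604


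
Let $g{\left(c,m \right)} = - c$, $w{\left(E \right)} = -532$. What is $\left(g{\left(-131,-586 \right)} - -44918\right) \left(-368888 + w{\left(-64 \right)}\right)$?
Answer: $-16642001580$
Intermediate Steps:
$\left(g{\left(-131,-586 \right)} - -44918\right) \left(-368888 + w{\left(-64 \right)}\right) = \left(\left(-1\right) \left(-131\right) - -44918\right) \left(-368888 - 532\right) = \left(131 + \left(-118655 + 163573\right)\right) \left(-369420\right) = \left(131 + 44918\right) \left(-369420\right) = 45049 \left(-369420\right) = -16642001580$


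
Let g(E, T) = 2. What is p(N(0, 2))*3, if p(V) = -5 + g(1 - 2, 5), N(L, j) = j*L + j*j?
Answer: -9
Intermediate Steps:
N(L, j) = j**2 + L*j (N(L, j) = L*j + j**2 = j**2 + L*j)
p(V) = -3 (p(V) = -5 + 2 = -3)
p(N(0, 2))*3 = -3*3 = -9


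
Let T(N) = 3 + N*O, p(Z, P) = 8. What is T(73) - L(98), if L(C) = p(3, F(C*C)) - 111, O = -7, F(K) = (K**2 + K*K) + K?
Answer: -405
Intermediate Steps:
F(K) = K + 2*K**2 (F(K) = (K**2 + K**2) + K = 2*K**2 + K = K + 2*K**2)
L(C) = -103 (L(C) = 8 - 111 = -103)
T(N) = 3 - 7*N (T(N) = 3 + N*(-7) = 3 - 7*N)
T(73) - L(98) = (3 - 7*73) - 1*(-103) = (3 - 511) + 103 = -508 + 103 = -405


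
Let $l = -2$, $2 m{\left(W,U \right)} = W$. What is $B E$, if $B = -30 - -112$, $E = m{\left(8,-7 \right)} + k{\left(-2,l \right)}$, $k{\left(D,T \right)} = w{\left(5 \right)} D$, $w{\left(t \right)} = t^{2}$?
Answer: $-3772$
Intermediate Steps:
$m{\left(W,U \right)} = \frac{W}{2}$
$k{\left(D,T \right)} = 25 D$ ($k{\left(D,T \right)} = 5^{2} D = 25 D$)
$E = -46$ ($E = \frac{1}{2} \cdot 8 + 25 \left(-2\right) = 4 - 50 = -46$)
$B = 82$ ($B = -30 + 112 = 82$)
$B E = 82 \left(-46\right) = -3772$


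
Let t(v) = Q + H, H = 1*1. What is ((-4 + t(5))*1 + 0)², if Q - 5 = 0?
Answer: 4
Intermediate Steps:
Q = 5 (Q = 5 + 0 = 5)
H = 1
t(v) = 6 (t(v) = 5 + 1 = 6)
((-4 + t(5))*1 + 0)² = ((-4 + 6)*1 + 0)² = (2*1 + 0)² = (2 + 0)² = 2² = 4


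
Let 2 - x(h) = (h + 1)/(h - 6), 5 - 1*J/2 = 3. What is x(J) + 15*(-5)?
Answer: -141/2 ≈ -70.500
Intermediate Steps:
J = 4 (J = 10 - 2*3 = 10 - 6 = 4)
x(h) = 2 - (1 + h)/(-6 + h) (x(h) = 2 - (h + 1)/(h - 6) = 2 - (1 + h)/(-6 + h))
x(J) + 15*(-5) = (-13 + 4)/(-6 + 4) + 15*(-5) = -9/(-2) - 75 = -½*(-9) - 75 = 9/2 - 75 = -141/2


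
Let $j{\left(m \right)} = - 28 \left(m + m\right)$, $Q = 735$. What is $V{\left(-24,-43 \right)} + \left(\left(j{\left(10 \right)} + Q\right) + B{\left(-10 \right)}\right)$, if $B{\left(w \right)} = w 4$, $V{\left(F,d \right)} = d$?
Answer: $92$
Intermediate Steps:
$j{\left(m \right)} = - 56 m$ ($j{\left(m \right)} = - 28 \cdot 2 m = - 56 m$)
$B{\left(w \right)} = 4 w$
$V{\left(-24,-43 \right)} + \left(\left(j{\left(10 \right)} + Q\right) + B{\left(-10 \right)}\right) = -43 + \left(\left(\left(-56\right) 10 + 735\right) + 4 \left(-10\right)\right) = -43 + \left(\left(-560 + 735\right) - 40\right) = -43 + \left(175 - 40\right) = -43 + 135 = 92$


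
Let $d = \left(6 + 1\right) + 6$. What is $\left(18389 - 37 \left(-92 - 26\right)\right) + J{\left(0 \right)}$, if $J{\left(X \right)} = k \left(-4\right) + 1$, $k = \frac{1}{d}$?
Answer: $\frac{295824}{13} \approx 22756.0$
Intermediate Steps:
$d = 13$ ($d = 7 + 6 = 13$)
$k = \frac{1}{13} \approx 0.076923$
$J{\left(X \right)} = \frac{9}{13}$ ($J{\left(X \right)} = \frac{1}{13} \left(-4\right) + 1 = - \frac{4}{13} + 1 = \frac{9}{13}$)
$\left(18389 - 37 \left(-92 - 26\right)\right) + J{\left(0 \right)} = \left(18389 - 37 \left(-92 - 26\right)\right) + \frac{9}{13} = \left(18389 - -4366\right) + \frac{9}{13} = \left(18389 + 4366\right) + \frac{9}{13} = 22755 + \frac{9}{13} = \frac{295824}{13}$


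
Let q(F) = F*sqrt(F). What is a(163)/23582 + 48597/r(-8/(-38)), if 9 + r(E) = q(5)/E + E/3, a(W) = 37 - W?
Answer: 265985563483989/1679814589739 + 59998828140*sqrt(5)/142465829 ≈ 1100.1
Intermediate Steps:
q(F) = F**(3/2)
r(E) = -9 + E/3 + 5*sqrt(5)/E (r(E) = -9 + (5**(3/2)/E + E/3) = -9 + ((5*sqrt(5))/E + E*(1/3)) = -9 + (5*sqrt(5)/E + E/3) = -9 + (E/3 + 5*sqrt(5)/E) = -9 + E/3 + 5*sqrt(5)/E)
a(163)/23582 + 48597/r(-8/(-38)) = (37 - 1*163)/23582 + 48597/(-9 + (-8/(-38))/3 + 5*sqrt(5)/((-8/(-38)))) = (37 - 163)*(1/23582) + 48597/(-9 + (-8*(-1/38))/3 + 5*sqrt(5)/((-8*(-1/38)))) = -126*1/23582 + 48597/(-9 + (1/3)*(4/19) + 5*sqrt(5)/(4/19)) = -63/11791 + 48597/(-9 + 4/57 + 5*sqrt(5)*(19/4)) = -63/11791 + 48597/(-9 + 4/57 + 95*sqrt(5)/4) = -63/11791 + 48597/(-509/57 + 95*sqrt(5)/4)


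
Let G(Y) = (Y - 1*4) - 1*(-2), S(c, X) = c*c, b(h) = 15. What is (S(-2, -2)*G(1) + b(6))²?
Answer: 121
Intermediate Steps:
S(c, X) = c²
G(Y) = -2 + Y (G(Y) = (Y - 4) + 2 = (-4 + Y) + 2 = -2 + Y)
(S(-2, -2)*G(1) + b(6))² = ((-2)²*(-2 + 1) + 15)² = (4*(-1) + 15)² = (-4 + 15)² = 11² = 121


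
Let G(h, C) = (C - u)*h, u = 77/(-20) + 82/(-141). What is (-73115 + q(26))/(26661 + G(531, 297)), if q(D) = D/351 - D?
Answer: -1856316700/4738983003 ≈ -0.39171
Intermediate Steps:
u = -12497/2820 (u = 77*(-1/20) + 82*(-1/141) = -77/20 - 82/141 = -12497/2820 ≈ -4.4316)
q(D) = -350*D/351 (q(D) = D*(1/351) - D = D/351 - D = -350*D/351)
G(h, C) = h*(12497/2820 + C) (G(h, C) = (C - 1*(-12497/2820))*h = (C + 12497/2820)*h = (12497/2820 + C)*h = h*(12497/2820 + C))
(-73115 + q(26))/(26661 + G(531, 297)) = (-73115 - 350/351*26)/(26661 + (1/2820)*531*(12497 + 2820*297)) = (-73115 - 700/27)/(26661 + (1/2820)*531*(12497 + 837540)) = -1974805/(27*(26661 + (1/2820)*531*850037)) = -1974805/(27*(26661 + 150456549/940)) = -1974805/(27*175517889/940) = -1974805/27*940/175517889 = -1856316700/4738983003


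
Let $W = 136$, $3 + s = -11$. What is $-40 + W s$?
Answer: $-1944$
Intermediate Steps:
$s = -14$ ($s = -3 - 11 = -14$)
$-40 + W s = -40 + 136 \left(-14\right) = -40 - 1904 = -1944$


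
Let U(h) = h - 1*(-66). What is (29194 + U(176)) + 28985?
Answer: 58421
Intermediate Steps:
U(h) = 66 + h (U(h) = h + 66 = 66 + h)
(29194 + U(176)) + 28985 = (29194 + (66 + 176)) + 28985 = (29194 + 242) + 28985 = 29436 + 28985 = 58421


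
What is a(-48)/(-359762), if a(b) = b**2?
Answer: -1152/179881 ≈ -0.0064042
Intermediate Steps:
a(-48)/(-359762) = (-48)**2/(-359762) = 2304*(-1/359762) = -1152/179881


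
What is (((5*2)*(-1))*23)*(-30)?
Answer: 6900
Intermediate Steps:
(((5*2)*(-1))*23)*(-30) = ((10*(-1))*23)*(-30) = -10*23*(-30) = -230*(-30) = 6900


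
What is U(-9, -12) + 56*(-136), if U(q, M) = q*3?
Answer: -7643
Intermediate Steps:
U(q, M) = 3*q
U(-9, -12) + 56*(-136) = 3*(-9) + 56*(-136) = -27 - 7616 = -7643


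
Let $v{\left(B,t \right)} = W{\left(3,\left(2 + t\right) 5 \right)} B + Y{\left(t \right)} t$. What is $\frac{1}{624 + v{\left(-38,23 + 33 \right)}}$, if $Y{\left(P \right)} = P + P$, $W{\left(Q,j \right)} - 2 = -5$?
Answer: $\frac{1}{7010} \approx 0.00014265$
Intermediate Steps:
$W{\left(Q,j \right)} = -3$ ($W{\left(Q,j \right)} = 2 - 5 = -3$)
$Y{\left(P \right)} = 2 P$
$v{\left(B,t \right)} = - 3 B + 2 t^{2}$ ($v{\left(B,t \right)} = - 3 B + 2 t t = - 3 B + 2 t^{2}$)
$\frac{1}{624 + v{\left(-38,23 + 33 \right)}} = \frac{1}{624 - \left(-114 - 2 \left(23 + 33\right)^{2}\right)} = \frac{1}{624 + \left(114 + 2 \cdot 56^{2}\right)} = \frac{1}{624 + \left(114 + 2 \cdot 3136\right)} = \frac{1}{624 + \left(114 + 6272\right)} = \frac{1}{624 + 6386} = \frac{1}{7010}$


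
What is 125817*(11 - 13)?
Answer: -251634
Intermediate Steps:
125817*(11 - 13) = 125817*(-2) = -251634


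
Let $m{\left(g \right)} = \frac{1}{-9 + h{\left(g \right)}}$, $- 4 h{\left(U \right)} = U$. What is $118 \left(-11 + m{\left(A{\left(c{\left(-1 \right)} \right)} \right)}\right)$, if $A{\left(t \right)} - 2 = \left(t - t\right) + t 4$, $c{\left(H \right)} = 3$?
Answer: $- \frac{32686}{25} \approx -1307.4$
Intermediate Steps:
$h{\left(U \right)} = - \frac{U}{4}$
$A{\left(t \right)} = 2 + 4 t$ ($A{\left(t \right)} = 2 + \left(\left(t - t\right) + t 4\right) = 2 + \left(0 + 4 t\right) = 2 + 4 t$)
$m{\left(g \right)} = \frac{1}{-9 - \frac{g}{4}}$
$118 \left(-11 + m{\left(A{\left(c{\left(-1 \right)} \right)} \right)}\right) = 118 \left(-11 - \frac{4}{36 + \left(2 + 4 \cdot 3\right)}\right) = 118 \left(-11 - \frac{4}{36 + \left(2 + 12\right)}\right) = 118 \left(-11 - \frac{4}{36 + 14}\right) = 118 \left(-11 - \frac{4}{50}\right) = 118 \left(-11 - \frac{2}{25}\right) = 118 \left(- \frac{277}{25}\right) = - \frac{32686}{25}$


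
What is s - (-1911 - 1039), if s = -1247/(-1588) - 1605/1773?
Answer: 2768485997/938508 ≈ 2949.9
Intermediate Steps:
s = -112603/938508 (s = -1247*(-1/1588) - 1605*1/1773 = 1247/1588 - 535/591 = -112603/938508 ≈ -0.11998)
s - (-1911 - 1039) = -112603/938508 - (-1911 - 1039) = -112603/938508 - 1*(-2950) = -112603/938508 + 2950 = 2768485997/938508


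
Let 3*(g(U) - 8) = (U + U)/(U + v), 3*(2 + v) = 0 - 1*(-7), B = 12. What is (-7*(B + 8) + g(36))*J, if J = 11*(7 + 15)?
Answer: -3464472/109 ≈ -31784.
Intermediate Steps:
v = ⅓ (v = -2 + (0 - 1*(-7))/3 = -2 + (0 + 7)/3 = -2 + (⅓)*7 = -2 + 7/3 = ⅓ ≈ 0.33333)
g(U) = 8 + 2*U/(3*(⅓ + U)) (g(U) = 8 + ((U + U)/(U + ⅓))/3 = 8 + ((2*U)/(⅓ + U))/3 = 8 + (2*U/(⅓ + U))/3 = 8 + 2*U/(3*(⅓ + U)))
J = 242 (J = 11*22 = 242)
(-7*(B + 8) + g(36))*J = (-7*(12 + 8) + 2*(4 + 13*36)/(1 + 3*36))*242 = (-7*20 + 2*(4 + 468)/(1 + 108))*242 = (-140 + 2*472/109)*242 = (-140 + 2*(1/109)*472)*242 = (-140 + 944/109)*242 = -14316/109*242 = -3464472/109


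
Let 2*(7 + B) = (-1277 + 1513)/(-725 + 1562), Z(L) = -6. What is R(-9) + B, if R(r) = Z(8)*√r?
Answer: -5741/837 - 18*I ≈ -6.859 - 18.0*I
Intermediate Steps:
B = -5741/837 (B = -7 + ((-1277 + 1513)/(-725 + 1562))/2 = -7 + (236/837)/2 = -7 + (236*(1/837))/2 = -7 + (½)*(236/837) = -7 + 118/837 = -5741/837 ≈ -6.8590)
R(r) = -6*√r
R(-9) + B = -18*I - 5741/837 = -5741/837 - 18*I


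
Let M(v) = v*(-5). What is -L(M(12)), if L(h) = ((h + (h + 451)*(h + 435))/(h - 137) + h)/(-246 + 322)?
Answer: 158385/14972 ≈ 10.579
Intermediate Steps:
M(v) = -5*v
L(h) = h/76 + (h + (435 + h)*(451 + h))/(76*(-137 + h)) (L(h) = ((h + (451 + h)*(435 + h))/(-137 + h) + h)/76 = ((h + (435 + h)*(451 + h))/(-137 + h) + h)*(1/76) = (h + (h + (435 + h)*(451 + h))/(-137 + h))*(1/76) = h/76 + (h + (435 + h)*(451 + h))/(76*(-137 + h)))
-L(M(12)) = -(196185 + 2*(-5*12)**2 + 750*(-5*12))/(76*(-137 - 5*12)) = -(196185 + 2*(-60)**2 + 750*(-60))/(76*(-137 - 60)) = -(196185 + 2*3600 - 45000)/(76*(-197)) = -(-1)*(196185 + 7200 - 45000)/(76*197) = -(-1)*158385/(76*197) = -1*(-158385/14972) = 158385/14972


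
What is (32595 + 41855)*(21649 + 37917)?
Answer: 4434688700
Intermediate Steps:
(32595 + 41855)*(21649 + 37917) = 74450*59566 = 4434688700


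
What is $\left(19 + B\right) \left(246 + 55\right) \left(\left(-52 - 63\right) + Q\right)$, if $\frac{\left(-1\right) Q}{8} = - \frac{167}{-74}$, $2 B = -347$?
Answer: $\frac{457883307}{74} \approx 6.1876 \cdot 10^{6}$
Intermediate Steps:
$B = - \frac{347}{2}$ ($B = \frac{1}{2} \left(-347\right) = - \frac{347}{2} \approx -173.5$)
$Q = - \frac{668}{37}$ ($Q = - 8 \left(- \frac{167}{-74}\right) = - 8 \left(\left(-167\right) \left(- \frac{1}{74}\right)\right) = \left(-8\right) \frac{167}{74} = - \frac{668}{37} \approx -18.054$)
$\left(19 + B\right) \left(246 + 55\right) \left(\left(-52 - 63\right) + Q\right) = \left(19 - \frac{347}{2}\right) \left(246 + 55\right) \left(\left(-52 - 63\right) - \frac{668}{37}\right) = - \frac{309 \cdot 301 \left(-115 - \frac{668}{37}\right)}{2} = - \frac{309 \cdot 301 \left(- \frac{4923}{37}\right)}{2} = \left(- \frac{309}{2}\right) \left(- \frac{1481823}{37}\right) = \frac{457883307}{74}$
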